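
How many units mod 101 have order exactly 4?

2

φ(101) = 101 − 1 = 100 = 2^2 · 5^2.
Since (Z/101Z)^× is cyclic of order 100, the number of elements of order d is φ(d) when d | 100 and 0 otherwise.
4 = 2^2 divides 100, and φ(4) = 2.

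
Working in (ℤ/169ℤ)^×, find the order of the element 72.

156

By Lagrange's theorem, ord_169(72) divides φ(169) = φ(13^2) = 13·(13−1) = 156 = 2^2 · 3 · 13.
Divisors of 156: 1, 2, 3, 4, 6, 12, 13, 26, 39, 52, 78, 156.
Check 72^d mod 169 for each divisor in increasing order:
72^1 ≡ 72
72^2 ≡ 114
72^3 ≡ 96
72^4 ≡ 152
72^6 ≡ 90
72^12 ≡ 157
72^13 ≡ 150
72^26 ≡ 23
72^39 ≡ 70
72^52 ≡ 22
72^78 ≡ 168
72^156 ≡ 1
Hence ord(72) = 156.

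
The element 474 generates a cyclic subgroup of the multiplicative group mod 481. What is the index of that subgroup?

12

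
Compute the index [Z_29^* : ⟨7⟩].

ord(7) | φ(29) = 29 − 1 = 28 = 2^2 · 7.
Divisors of 28: 1, 2, 4, 7, 14, 28.
Compute 7^d (mod 29) for the divisors d until we hit 1:
7^1 ≡ 7 (mod 29)
7^2 ≡ 20 (mod 29)
7^4 ≡ 23 (mod 29)
7^7 ≡ 1 (mod 29) ✓
The order of 7 is 7, so the subgroup it generates has 7 elements.
The index is φ(29) / ord(7) = 28 / 7 = 4.

4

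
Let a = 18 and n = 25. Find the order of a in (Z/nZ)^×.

ord(18) | φ(25) = φ(5^2) = 5·(5−1) = 20 = 2^2 · 5.
Divisors of 20: 1, 2, 4, 5, 10, 20.
Compute 18^d (mod 25) for the divisors d until we hit 1:
18^1 ≡ 18 (mod 25)
18^2 ≡ 24 (mod 25)
18^4 ≡ 1 (mod 25) ✓
So ord_25(18) = 4.

4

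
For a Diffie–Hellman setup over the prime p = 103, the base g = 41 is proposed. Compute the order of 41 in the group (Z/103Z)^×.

51

Since 41 ∈ (Z/103Z)^×, its order divides φ(103) = 103 − 1 = 102 = 2 · 3 · 17.
Divisors of 102: 1, 2, 3, 6, 17, 34, 51, 102.
Check 41^d mod 103 for each divisor in increasing order:
41^1 ≡ 41 (mod 103)
41^2 ≡ 33 (mod 103)
41^3 ≡ 14 (mod 103)
41^6 ≡ 93 (mod 103)
41^17 ≡ 56 (mod 103)
41^34 ≡ 46 (mod 103)
41^51 ≡ 1 (mod 103) ✓
Therefore the multiplicative order of 41 modulo 103 is 51.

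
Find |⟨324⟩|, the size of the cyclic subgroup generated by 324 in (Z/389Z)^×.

194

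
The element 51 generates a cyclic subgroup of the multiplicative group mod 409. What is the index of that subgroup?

ord(51) | φ(409) = 409 − 1 = 408 = 2^3 · 3 · 17.
Divisors of 408: 1, 2, 3, 4, 6, 8, 12, 17, 24, 34, 51, 68, 102, 136, 204, 408.
Evaluate successive powers at the divisors of 408:
51^1 ≡ 51
51^2 ≡ 147
51^3 ≡ 135
51^4 ≡ 341
51^6 ≡ 229
51^8 ≡ 125
51^12 ≡ 89
51^17 ≡ 143
51^24 ≡ 150
51^34 ≡ 408
51^51 ≡ 266
51^68 ≡ 1
The order of 51 is 68, so the subgroup it generates has 68 elements.
Index = |(Z/409Z)^×| / |⟨51⟩| = 408 / 68 = 6.

6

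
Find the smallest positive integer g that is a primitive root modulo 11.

φ(11) = 11 − 1 = 10 = 2 · 5.
g is a primitive root iff g^(10/q) ≢ 1 (mod 11) for each prime q ∈ {2, 5}.
g = 2: 2^5 ≡ 10; 2^2 ≡ 4 — none is 1, so 2 is a primitive root.
Hence the least primitive root of 11 is 2.

2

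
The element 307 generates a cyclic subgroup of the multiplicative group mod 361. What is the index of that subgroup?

19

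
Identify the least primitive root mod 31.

3

φ(31) = 31 − 1 = 30 = 2 · 3 · 5.
Test candidates g = 2, 3, … against the prime factors q ∈ {2, 3, 5} of φ(31): g is a generator iff g^(30/q) ≢ 1 for every such q.
g = 2: 2^15 ≡ 1 — hits 1, so not a primitive root.
g = 3: 3^15 ≡ 30; 3^10 ≡ 25; 3^6 ≡ 16 — none is 1, so 3 is a primitive root.
The smallest primitive root modulo 31 is 3.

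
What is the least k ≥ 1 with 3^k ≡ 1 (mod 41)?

8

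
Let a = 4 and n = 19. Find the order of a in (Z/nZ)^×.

9

The order of 4 must divide φ(19) = 19 − 1 = 18 = 2 · 3^2.
Divisors of 18: 1, 2, 3, 6, 9, 18.
Evaluate successive powers at the divisors of 18:
4^1 ≡ 4
4^2 ≡ 16
4^3 ≡ 7
4^6 ≡ 11
4^9 ≡ 1
Therefore the multiplicative order of 4 modulo 19 is 9.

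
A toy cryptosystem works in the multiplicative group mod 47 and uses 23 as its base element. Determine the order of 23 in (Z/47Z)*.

46

The order of 23 must divide φ(47) = 47 − 1 = 46 = 2 · 23.
Divisors of 46: 1, 2, 23, 46.
Check 23^d mod 47 for each divisor in increasing order:
23^1 ≡ 23 (mod 47)
23^2 ≡ 12 (mod 47)
23^23 ≡ 46 (mod 47)
23^46 ≡ 1 (mod 47) ✓
Hence ord(23) = 46.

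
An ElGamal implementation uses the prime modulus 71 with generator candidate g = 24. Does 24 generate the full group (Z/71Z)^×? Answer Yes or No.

No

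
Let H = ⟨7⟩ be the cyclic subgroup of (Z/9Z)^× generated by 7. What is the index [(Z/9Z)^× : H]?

2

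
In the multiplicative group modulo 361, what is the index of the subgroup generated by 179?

Since 179 ∈ (Z/361Z)^×, its order divides φ(361) = φ(19^2) = 19·(19−1) = 342 = 2 · 3^2 · 19.
Divisors of 342: 1, 2, 3, 6, 9, 18, 19, 38, 57, 114, 171, 342.
Test each divisor d:
179^1 ≡ 179
179^2 ≡ 273
179^3 ≡ 132
179^6 ≡ 96
179^9 ≡ 37
179^18 ≡ 286
179^19 ≡ 293
179^38 ≡ 292
179^57 ≡ 360
179^114 ≡ 1
The order of 179 is 114, so the subgroup it generates has 114 elements.
[(Z/361Z)^× : ⟨179⟩] = 342/114 = 3.

3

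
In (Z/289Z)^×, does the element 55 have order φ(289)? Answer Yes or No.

φ(289) = φ(17^2) = 17·(17−1) = 272 = 2^4 · 17.
It suffices to check that the order of 55 is not a proper divisor of 272: compute 55^(272/q) for q ∈ {2, 17}.
55^136 ≡ 1 (mod 289)  [q = 2: ≡ 1 ✗]
55^16 ≡ 69 (mod 289)  [q = 17: ≢ 1 ✓]
55^136 ≡ 1 shows ord(55) | 136, strictly less than φ(289); not a primitive root.

No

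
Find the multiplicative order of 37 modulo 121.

By Lagrange's theorem, ord_121(37) divides φ(121) = φ(11^2) = 11·(11−1) = 110 = 2 · 5 · 11.
Divisors of 110: 1, 2, 5, 10, 11, 22, 55, 110.
Check 37^d mod 121 for each divisor in increasing order:
37^1 ≡ 37 (mod 121)
37^2 ≡ 38 (mod 121)
37^5 ≡ 67 (mod 121)
37^10 ≡ 12 (mod 121)
37^11 ≡ 81 (mod 121)
37^22 ≡ 27 (mod 121)
37^55 ≡ 1 (mod 121) ✓
So ord_121(37) = 55.

55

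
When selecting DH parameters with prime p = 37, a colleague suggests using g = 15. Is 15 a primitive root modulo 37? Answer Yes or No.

Yes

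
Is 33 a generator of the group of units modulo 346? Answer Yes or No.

No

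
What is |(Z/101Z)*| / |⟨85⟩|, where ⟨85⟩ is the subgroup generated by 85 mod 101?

By Lagrange's theorem, ord_101(85) divides φ(101) = 101 − 1 = 100 = 2^2 · 5^2.
Divisors of 100: 1, 2, 4, 5, 10, 20, 25, 50, 100.
Evaluate successive powers at the divisors of 100:
85^1 ≡ 85 (mod 101)
85^2 ≡ 54 (mod 101)
85^4 ≡ 88 (mod 101)
85^5 ≡ 6 (mod 101)
85^10 ≡ 36 (mod 101)
85^20 ≡ 84 (mod 101)
85^25 ≡ 100 (mod 101)
85^50 ≡ 1 (mod 101) ✓
So ord_101(85) = 50, hence |⟨85⟩| = 50.
The index is φ(101) / ord(85) = 100 / 50 = 2.

2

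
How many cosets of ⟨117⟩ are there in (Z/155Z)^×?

The order of 117 must divide φ(155) = φ(5·31) = (5−1)·(31−1) = 4·30 = 120 = 2^3 · 3 · 5.
Divisors of 120: 1, 2, 3, 4, 5, 6, 8, 10, 12, 15, 20, 24, 30, 40, 60, 120.
Check 117^d mod 155 for each divisor in increasing order:
117^1 ≡ 117 (mod 155)
117^2 ≡ 49 (mod 155)
117^3 ≡ 153 (mod 155)
117^4 ≡ 76 (mod 155)
117^5 ≡ 57 (mod 155)
117^6 ≡ 4 (mod 155)
117^8 ≡ 41 (mod 155)
117^10 ≡ 149 (mod 155)
117^12 ≡ 16 (mod 155)
117^15 ≡ 123 (mod 155)
117^20 ≡ 36 (mod 155)
117^24 ≡ 101 (mod 155)
117^30 ≡ 94 (mod 155)
117^40 ≡ 56 (mod 155)
117^60 ≡ 1 (mod 155) ✓
Thus |⟨117⟩| = ord(117) = 60.
The index is φ(155) / ord(117) = 120 / 60 = 2.

2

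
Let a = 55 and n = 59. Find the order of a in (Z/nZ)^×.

58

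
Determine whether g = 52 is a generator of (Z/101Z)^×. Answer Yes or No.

No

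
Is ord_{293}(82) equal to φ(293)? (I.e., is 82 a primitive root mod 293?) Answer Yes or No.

φ(293) = 293 − 1 = 292 = 2^2 · 73.
82 is a primitive root mod 293 iff 82^(φ(293)/q) ≢ 1 for every prime q | φ(293), i.e. q ∈ {2, 73}.
82^146 ≡ 1 (mod 293)  [q = 2: ≡ 1 ✗]
82^4 ≡ 225 (mod 293)  [q = 73: ≢ 1 ✓]
82^146 ≡ 1 shows ord(82) | 146, strictly less than φ(293); not a primitive root.

No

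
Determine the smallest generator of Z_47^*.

5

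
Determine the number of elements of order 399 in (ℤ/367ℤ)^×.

φ(367) = 367 − 1 = 366 = 2 · 3 · 61.
(Z/367Z)^× is cyclic (|G| = 366); a cyclic group of order m has exactly φ(d) elements of each order d | m, and none otherwise.
399 does not divide 366, so no element of (Z/367Z)^× has order 399.

0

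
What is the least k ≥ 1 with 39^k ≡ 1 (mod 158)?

78

The order of 39 must divide φ(158) = φ(2)·φ(79) = 1·78 = 78 = 2 · 3 · 13.
Divisors of 78: 1, 2, 3, 6, 13, 26, 39, 78.
Compute 39^d (mod 158) for the divisors d until we hit 1:
39^1 ≡ 39 (mod 158)
39^2 ≡ 99 (mod 158)
39^3 ≡ 69 (mod 158)
39^6 ≡ 21 (mod 158)
39^13 ≡ 135 (mod 158)
39^26 ≡ 55 (mod 158)
39^39 ≡ 157 (mod 158)
39^78 ≡ 1 (mod 158) ✓
Hence ord(39) = 78.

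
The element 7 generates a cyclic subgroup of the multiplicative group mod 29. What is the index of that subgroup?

4

Since 7 ∈ (Z/29Z)^×, its order divides φ(29) = 29 − 1 = 28 = 2^2 · 7.
Divisors of 28: 1, 2, 4, 7, 14, 28.
Evaluate successive powers at the divisors of 28:
7^1 ≡ 7 (mod 29)
7^2 ≡ 20 (mod 29)
7^4 ≡ 23 (mod 29)
7^7 ≡ 1 (mod 29) ✓
Thus |⟨7⟩| = ord(7) = 7.
Index = |(Z/29Z)^×| / |⟨7⟩| = 28 / 7 = 4.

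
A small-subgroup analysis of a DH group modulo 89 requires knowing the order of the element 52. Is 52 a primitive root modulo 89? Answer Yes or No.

φ(89) = 89 − 1 = 88 = 2^3 · 11.
Test 52^(88/q) mod 89 for each prime factor q of 88:
52^44 ≡ 88 (mod 89)  [q = 2: ≢ 1 ✓]
52^8 ≡ 1 (mod 89)  [q = 11: ≡ 1 ✗]
Since 52^8 ≡ 1, the order of 52 divides 8 < 88, so 52 is not a primitive root.

No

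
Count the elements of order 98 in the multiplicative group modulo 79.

φ(79) = 79 − 1 = 78 = 2 · 3 · 13.
(Z/79Z)^× is cyclic (|G| = 78); a cyclic group of order m has exactly φ(d) elements of each order d | m, and none otherwise.
Here 78 is not a multiple of 98, so there are no elements of order 98.

0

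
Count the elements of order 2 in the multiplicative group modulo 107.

1

φ(107) = 107 − 1 = 106 = 2 · 53.
In a cyclic group of order 106, there are φ(d) elements of order d for each divisor d of 106, and zero for non-divisors.
2 | 106, and φ(2) = 2 − 1 = 1.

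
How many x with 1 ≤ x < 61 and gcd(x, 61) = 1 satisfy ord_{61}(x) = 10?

4

φ(61) = 61 − 1 = 60 = 2^2 · 3 · 5.
In a cyclic group of order 60, there are φ(d) elements of order d for each divisor d of 60, and zero for non-divisors.
10 = 2 · 5 divides 60, and φ(10) = 4.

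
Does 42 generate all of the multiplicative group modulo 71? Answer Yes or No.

Yes

φ(71) = 71 − 1 = 70 = 2 · 5 · 7.
Test 42^(70/q) mod 71 for each prime factor q of 70:
42^35 ≡ 70 (mod 71)  [q = 2: ≢ 1 ✓]
42^14 ≡ 57 (mod 71)  [q = 5: ≢ 1 ✓]
42^10 ≡ 48 (mod 71)  [q = 7: ≢ 1 ✓]
All checks pass, so 42 has order 70 and is a primitive root modulo 71.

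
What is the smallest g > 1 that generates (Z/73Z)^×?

5

φ(73) = 73 − 1 = 72 = 2^3 · 3^2.
Test candidates g = 2, 3, … against the prime factors q ∈ {2, 3} of φ(73): g is a generator iff g^(72/q) ≢ 1 for every such q.
g = 2: 2^36 ≡ 1 — hits 1, so not a primitive root.
g = 3: 3^36 ≡ 1 — hits 1, so not a primitive root.
g = 4: 4^36 ≡ 1 — hits 1, so not a primitive root.
g = 5: 5^36 ≡ 72; 5^24 ≡ 8 — none is 1, so 5 is a primitive root.
Hence the least primitive root of 73 is 5.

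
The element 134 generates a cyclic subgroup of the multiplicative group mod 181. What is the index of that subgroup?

1

The order of 134 must divide φ(181) = 181 − 1 = 180 = 2^2 · 3^2 · 5.
Divisors of 180: 1, 2, 3, 4, 5, 6, 9, 10, 12, 15, 18, 20, 30, 36, 45, 60, 90, 180.
Test each divisor d:
134^1 ≡ 134
134^2 ≡ 37
134^3 ≡ 71
134^4 ≡ 102
134^5 ≡ 93
134^6 ≡ 154
134^9 ≡ 74
134^10 ≡ 142
134^12 ≡ 5
134^15 ≡ 174
134^18 ≡ 46
134^20 ≡ 73
134^30 ≡ 49
134^36 ≡ 125
134^45 ≡ 19
134^60 ≡ 48
134^90 ≡ 180
134^180 ≡ 1
Thus |⟨134⟩| = ord(134) = 180.
[(Z/181Z)^× : ⟨134⟩] = 180/180 = 1.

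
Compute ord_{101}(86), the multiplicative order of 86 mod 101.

By Lagrange's theorem, ord_101(86) divides φ(101) = 101 − 1 = 100 = 2^2 · 5^2.
Divisors of 100: 1, 2, 4, 5, 10, 20, 25, 50, 100.
Check 86^d mod 101 for each divisor in increasing order:
86^1 ≡ 86 (mod 101)
86^2 ≡ 23 (mod 101)
86^4 ≡ 24 (mod 101)
86^5 ≡ 44 (mod 101)
86^10 ≡ 17 (mod 101)
86^20 ≡ 87 (mod 101)
86^25 ≡ 91 (mod 101)
86^50 ≡ 100 (mod 101)
86^100 ≡ 1 (mod 101) ✓
The smallest such exponent is 100, so the order of 86 is 100.

100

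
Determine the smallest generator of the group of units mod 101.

2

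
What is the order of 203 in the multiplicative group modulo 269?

134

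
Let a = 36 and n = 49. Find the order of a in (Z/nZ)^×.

7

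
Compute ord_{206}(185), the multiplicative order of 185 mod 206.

ord(185) | φ(206) = φ(2)·φ(103) = 1·102 = 102 = 2 · 3 · 17.
Divisors of 102: 1, 2, 3, 6, 17, 34, 51, 102.
Compute 185^d (mod 206) for the divisors d until we hit 1:
185^1 ≡ 185 (mod 206)
185^2 ≡ 29 (mod 206)
185^3 ≡ 9 (mod 206)
185^6 ≡ 81 (mod 206)
185^17 ≡ 149 (mod 206)
185^34 ≡ 159 (mod 206)
185^51 ≡ 1 (mod 206) ✓
Therefore the multiplicative order of 185 modulo 206 is 51.

51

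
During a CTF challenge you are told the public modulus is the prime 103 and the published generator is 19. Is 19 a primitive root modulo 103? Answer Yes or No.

No

φ(103) = 103 − 1 = 102 = 2 · 3 · 17.
19 is a primitive root mod 103 iff 19^(φ(103)/q) ≢ 1 for every prime q | φ(103), i.e. q ∈ {2, 3, 17}.
19^51 ≡ 1 (mod 103)  [q = 2: ≡ 1 ✗]
19^34 ≡ 46 (mod 103)  [q = 3: ≢ 1 ✓]
19^6 ≡ 13 (mod 103)  [q = 17: ≢ 1 ✓]
Since 19^51 ≡ 1, the order of 19 divides 51 < 102, so 19 is not a primitive root.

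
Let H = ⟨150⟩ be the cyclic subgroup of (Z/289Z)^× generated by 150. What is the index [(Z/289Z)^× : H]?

1

Since 150 ∈ (Z/289Z)^×, its order divides φ(289) = φ(17^2) = 17·(17−1) = 272 = 2^4 · 17.
Divisors of 272: 1, 2, 4, 8, 16, 17, 34, 68, 136, 272.
Compute 150^d (mod 289) for the divisors d until we hit 1:
150^1 ≡ 150 (mod 289)
150^2 ≡ 247 (mod 289)
150^4 ≡ 30 (mod 289)
150^8 ≡ 33 (mod 289)
150^16 ≡ 222 (mod 289)
150^17 ≡ 65 (mod 289)
150^34 ≡ 179 (mod 289)
150^68 ≡ 251 (mod 289)
150^136 ≡ 288 (mod 289)
150^272 ≡ 1 (mod 289) ✓
Thus |⟨150⟩| = ord(150) = 272.
The index is φ(289) / ord(150) = 272 / 272 = 1.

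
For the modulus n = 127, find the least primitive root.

3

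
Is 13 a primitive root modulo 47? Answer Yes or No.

Yes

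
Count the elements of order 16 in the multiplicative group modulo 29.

φ(29) = 29 − 1 = 28 = 2^2 · 7.
Since (Z/29Z)^× is cyclic of order 28, the number of elements of order d is φ(d) when d | 28 and 0 otherwise.
Here 28 is not a multiple of 16, so there are no elements of order 16.

0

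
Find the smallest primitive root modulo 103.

φ(103) = 103 − 1 = 102 = 2 · 3 · 17.
Test candidates g = 2, 3, … against the prime factors q ∈ {2, 3, 17} of φ(103): g is a generator iff g^(102/q) ≢ 1 for every such q.
g = 2: 2^51 ≡ 1 — hits 1, so not a primitive root.
g = 3: 3^51 ≡ 102; 3^34 ≡ 1 — hits 1, so not a primitive root.
g = 4: 4^51 ≡ 1 — hits 1, so not a primitive root.
g = 5: 5^51 ≡ 102; 5^34 ≡ 56; 5^6 ≡ 72 — none is 1, so 5 is a primitive root.
So 5 is the smallest generator of (Z/103Z)^×.

5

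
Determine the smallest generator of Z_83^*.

φ(83) = 83 − 1 = 82 = 2 · 41.
g is a primitive root iff g^(82/q) ≢ 1 (mod 83) for each prime q ∈ {2, 41}.
g = 2: 2^41 ≡ 82; 2^2 ≡ 4 — none is 1, so 2 is a primitive root.
Hence the least primitive root of 83 is 2.

2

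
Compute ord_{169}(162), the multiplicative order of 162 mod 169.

156

The order of 162 must divide φ(169) = φ(13^2) = 13·(13−1) = 156 = 2^2 · 3 · 13.
Divisors of 156: 1, 2, 3, 4, 6, 12, 13, 26, 39, 52, 78, 156.
Compute 162^d (mod 169) for the divisors d until we hit 1:
162^1 ≡ 162
162^2 ≡ 49
162^3 ≡ 164
162^4 ≡ 35
162^6 ≡ 25
162^12 ≡ 118
162^13 ≡ 19
162^26 ≡ 23
162^39 ≡ 99
162^52 ≡ 22
162^78 ≡ 168
162^156 ≡ 1
Therefore the multiplicative order of 162 modulo 169 is 156.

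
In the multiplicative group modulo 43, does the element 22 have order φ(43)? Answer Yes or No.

φ(43) = 43 − 1 = 42 = 2 · 3 · 7.
Test 22^(42/q) mod 43 for each prime factor q of 42:
22^21 ≡ 42 (mod 43)  [q = 2: ≢ 1 ✓]
22^14 ≡ 1 (mod 43)  [q = 3: ≡ 1 ✗]
22^6 ≡ 41 (mod 43)  [q = 7: ≢ 1 ✓]
The check at q = 3 fails, so 22 generates a proper subgroup.

No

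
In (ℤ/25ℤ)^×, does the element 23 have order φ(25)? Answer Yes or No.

Yes

φ(25) = φ(5^2) = 5·(5−1) = 20 = 2^2 · 5.
Test 23^(20/q) mod 25 for each prime factor q of 20:
23^10 ≡ 24 (mod 25)  [q = 2: ≢ 1 ✓]
23^4 ≡ 16 (mod 25)  [q = 5: ≢ 1 ✓]
Every test exponent gives a nontrivial residue, hence 23 generates the full group.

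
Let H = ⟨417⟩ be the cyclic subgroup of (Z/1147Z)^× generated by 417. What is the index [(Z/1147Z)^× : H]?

72

Since 417 ∈ (Z/1147Z)^×, its order divides φ(1147) = φ(31·37) = (31−1)·(37−1) = 30·36 = 1080 = 2^3 · 3^3 · 5.
Divisors of 1080: 1, 2, 3, 4, 5, 6, 8, 9, 10, 12, 15, 18, 20, 24, 27, 30, 36, 40, 45, 54, 60, 72, 90, 108, 120, 135, 180, 216, 270, 360, 540, 1080.
Evaluate successive powers at the divisors of 1080:
417^1 ≡ 417 (mod 1147)
417^2 ≡ 692 (mod 1147)
417^3 ≡ 667 (mod 1147)
417^4 ≡ 565 (mod 1147)
417^5 ≡ 470 (mod 1147)
417^6 ≡ 1000 (mod 1147)
417^8 ≡ 359 (mod 1147)
417^9 ≡ 593 (mod 1147)
417^10 ≡ 676 (mod 1147)
417^12 ≡ 963 (mod 1147)
417^15 ≡ 1 (mod 1147) ✓
The order of 417 is 15, so the subgroup it generates has 15 elements.
[(Z/1147Z)^× : ⟨417⟩] = 1080/15 = 72.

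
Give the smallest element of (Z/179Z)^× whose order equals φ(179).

2

φ(179) = 179 − 1 = 178 = 2 · 89.
g is a primitive root iff g^(178/q) ≢ 1 (mod 179) for each prime q ∈ {2, 89}.
g = 2: 2^89 ≡ 178; 2^2 ≡ 4 — none is 1, so 2 is a primitive root.
So 2 is the smallest generator of (Z/179Z)^×.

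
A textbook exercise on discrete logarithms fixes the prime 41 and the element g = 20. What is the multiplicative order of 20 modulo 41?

20

ord(20) | φ(41) = 41 − 1 = 40 = 2^3 · 5.
Divisors of 40: 1, 2, 4, 5, 8, 10, 20, 40.
Check 20^d mod 41 for each divisor in increasing order:
20^1 ≡ 20
20^2 ≡ 31
20^4 ≡ 18
20^5 ≡ 32
20^8 ≡ 37
20^10 ≡ 40
20^20 ≡ 1
Hence ord(20) = 20.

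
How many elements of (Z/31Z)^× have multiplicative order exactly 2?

1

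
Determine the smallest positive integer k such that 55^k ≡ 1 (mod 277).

69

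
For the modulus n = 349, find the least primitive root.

φ(349) = 349 − 1 = 348 = 2^2 · 3 · 29.
g is a primitive root iff g^(348/q) ≢ 1 (mod 349) for each prime q ∈ {2, 3, 29}.
g = 2: 2^174 ≡ 348; 2^116 ≡ 226; 2^12 ≡ 257 — none is 1, so 2 is a primitive root.
Hence the least primitive root of 349 is 2.

2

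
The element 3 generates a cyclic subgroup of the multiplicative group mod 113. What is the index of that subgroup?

The order of 3 must divide φ(113) = 113 − 1 = 112 = 2^4 · 7.
Divisors of 112: 1, 2, 4, 7, 8, 14, 16, 28, 56, 112.
Test each divisor d:
3^1 ≡ 3
3^2 ≡ 9
3^4 ≡ 81
3^7 ≡ 40
3^8 ≡ 7
3^14 ≡ 18
3^16 ≡ 49
3^28 ≡ 98
3^56 ≡ 112
3^112 ≡ 1
So ord_113(3) = 112, hence |⟨3⟩| = 112.
[(Z/113Z)^× : ⟨3⟩] = 112/112 = 1.

1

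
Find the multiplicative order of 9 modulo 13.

By Lagrange's theorem, ord_13(9) divides φ(13) = 13 − 1 = 12 = 2^2 · 3.
Divisors of 12: 1, 2, 3, 4, 6, 12.
Check 9^d mod 13 for each divisor in increasing order:
9^1 ≡ 9 (mod 13)
9^2 ≡ 3 (mod 13)
9^3 ≡ 1 (mod 13) ✓
The smallest such exponent is 3, so the order of 9 is 3.

3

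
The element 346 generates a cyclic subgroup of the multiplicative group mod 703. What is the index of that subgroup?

By Lagrange's theorem, ord_703(346) divides φ(703) = φ(19·37) = (19−1)·(37−1) = 18·36 = 648 = 2^3 · 3^4.
Divisors of 648: 1, 2, 3, 4, 6, 8, 9, 12, 18, 24, 27, 36, 54, 72, 81, 108, 162, 216, 324, 648.
Evaluate successive powers at the divisors of 648:
346^1 ≡ 346 (mod 703)
346^2 ≡ 206 (mod 703)
346^3 ≡ 273 (mod 703)
346^4 ≡ 256 (mod 703)
346^6 ≡ 11 (mod 703)
346^8 ≡ 157 (mod 703)
346^9 ≡ 191 (mod 703)
346^12 ≡ 121 (mod 703)
346^18 ≡ 628 (mod 703)
346^24 ≡ 581 (mod 703)
346^27 ≡ 438 (mod 703)
346^36 ≡ 1 (mod 703) ✓
The order of 346 is 36, so the subgroup it generates has 36 elements.
The index is φ(703) / ord(346) = 648 / 36 = 18.

18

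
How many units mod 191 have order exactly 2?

φ(191) = 191 − 1 = 190 = 2 · 5 · 19.
(Z/191Z)^× is cyclic (|G| = 190); a cyclic group of order m has exactly φ(d) elements of each order d | m, and none otherwise.
2 | 190, and φ(2) = 2 − 1 = 1.

1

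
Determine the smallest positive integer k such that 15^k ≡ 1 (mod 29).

Since 15 ∈ (Z/29Z)^×, its order divides φ(29) = 29 − 1 = 28 = 2^2 · 7.
Divisors of 28: 1, 2, 4, 7, 14, 28.
Evaluate successive powers at the divisors of 28:
15^1 ≡ 15
15^2 ≡ 22
15^4 ≡ 20
15^7 ≡ 17
15^14 ≡ 28
15^28 ≡ 1
The smallest such exponent is 28, so the order of 15 is 28.

28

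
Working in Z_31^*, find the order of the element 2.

ord(2) | φ(31) = 31 − 1 = 30 = 2 · 3 · 5.
Divisors of 30: 1, 2, 3, 5, 6, 10, 15, 30.
Check 2^d mod 31 for each divisor in increasing order:
2^1 ≡ 2 (mod 31)
2^2 ≡ 4 (mod 31)
2^3 ≡ 8 (mod 31)
2^5 ≡ 1 (mod 31) ✓
Therefore the multiplicative order of 2 modulo 31 is 5.

5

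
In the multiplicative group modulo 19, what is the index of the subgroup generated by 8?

3

The order of 8 must divide φ(19) = 19 − 1 = 18 = 2 · 3^2.
Divisors of 18: 1, 2, 3, 6, 9, 18.
Compute 8^d (mod 19) for the divisors d until we hit 1:
8^1 ≡ 8 (mod 19)
8^2 ≡ 7 (mod 19)
8^3 ≡ 18 (mod 19)
8^6 ≡ 1 (mod 19) ✓
Thus |⟨8⟩| = ord(8) = 6.
[(Z/19Z)^× : ⟨8⟩] = 18/6 = 3.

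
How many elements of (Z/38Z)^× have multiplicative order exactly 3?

φ(38) = φ(2)·φ(19) = 1·18 = 18 = 2 · 3^2.
In a cyclic group of order 18, there are φ(d) elements of order d for each divisor d of 18, and zero for non-divisors.
3 | 18, and φ(3) = 3 − 1 = 2.

2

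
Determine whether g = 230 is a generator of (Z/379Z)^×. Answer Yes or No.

Yes

φ(379) = 379 − 1 = 378 = 2 · 3^3 · 7.
230 is a primitive root mod 379 iff 230^(φ(379)/q) ≢ 1 for every prime q | φ(379), i.e. q ∈ {2, 3, 7}.
230^189 ≡ 378 (mod 379)  [q = 2: ≢ 1 ✓]
230^126 ≡ 327 (mod 379)  [q = 3: ≢ 1 ✓]
230^54 ≡ 125 (mod 379)  [q = 7: ≢ 1 ✓]
All checks pass, so 230 has order 378 and is a primitive root modulo 379.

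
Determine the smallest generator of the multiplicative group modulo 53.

2

φ(53) = 53 − 1 = 52 = 2^2 · 13.
g is a primitive root iff g^(52/q) ≢ 1 (mod 53) for each prime q ∈ {2, 13}.
g = 2: 2^26 ≡ 52; 2^4 ≡ 16 — none is 1, so 2 is a primitive root.
So 2 is the smallest generator of (Z/53Z)^×.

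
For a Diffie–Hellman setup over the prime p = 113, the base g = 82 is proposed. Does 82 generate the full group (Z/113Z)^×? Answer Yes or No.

No

φ(113) = 113 − 1 = 112 = 2^4 · 7.
Test 82^(112/q) mod 113 for each prime factor q of 112:
82^56 ≡ 1 (mod 113)  [q = 2: ≡ 1 ✗]
82^16 ≡ 49 (mod 113)  [q = 7: ≢ 1 ✓]
Since 82^56 ≡ 1, the order of 82 divides 56 < 112, so 82 is not a primitive root.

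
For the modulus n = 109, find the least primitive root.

6

φ(109) = 109 − 1 = 108 = 2^2 · 3^3.
g is a primitive root iff g^(108/q) ≢ 1 (mod 109) for each prime q ∈ {2, 3}.
g = 2: 2^54 ≡ 108; 2^36 ≡ 1 — hits 1, so not a primitive root.
g = 3: 3^54 ≡ 1 — hits 1, so not a primitive root.
g = 4: 4^54 ≡ 1 — hits 1, so not a primitive root.
g = 5: 5^54 ≡ 1 — hits 1, so not a primitive root.
g = 6: 6^54 ≡ 108; 6^36 ≡ 63 — none is 1, so 6 is a primitive root.
The smallest primitive root modulo 109 is 6.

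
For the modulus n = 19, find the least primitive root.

2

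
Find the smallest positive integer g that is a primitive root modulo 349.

2

φ(349) = 349 − 1 = 348 = 2^2 · 3 · 29.
Test candidates g = 2, 3, … against the prime factors q ∈ {2, 3, 29} of φ(349): g is a generator iff g^(348/q) ≢ 1 for every such q.
g = 2: 2^174 ≡ 348; 2^116 ≡ 226; 2^12 ≡ 257 — none is 1, so 2 is a primitive root.
The smallest primitive root modulo 349 is 2.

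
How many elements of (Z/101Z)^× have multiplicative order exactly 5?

φ(101) = 101 − 1 = 100 = 2^2 · 5^2.
(Z/101Z)^× is cyclic (|G| = 100); a cyclic group of order m has exactly φ(d) elements of each order d | m, and none otherwise.
5 | 100, and φ(5) = 5 − 1 = 4.

4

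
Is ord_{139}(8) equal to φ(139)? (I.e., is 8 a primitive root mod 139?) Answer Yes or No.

No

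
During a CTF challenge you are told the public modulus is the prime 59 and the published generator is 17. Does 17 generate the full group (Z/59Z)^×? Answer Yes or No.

No

φ(59) = 59 − 1 = 58 = 2 · 29.
It suffices to check that the order of 17 is not a proper divisor of 58: compute 17^(58/q) for q ∈ {2, 29}.
17^29 ≡ 1 (mod 59)  [q = 2: ≡ 1 ✗]
17^2 ≡ 53 (mod 59)  [q = 29: ≢ 1 ✓]
The check at q = 2 fails, so 17 generates a proper subgroup.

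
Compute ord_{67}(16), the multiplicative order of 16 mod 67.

Since 16 ∈ (Z/67Z)^×, its order divides φ(67) = 67 − 1 = 66 = 2 · 3 · 11.
Divisors of 66: 1, 2, 3, 6, 11, 22, 33, 66.
Compute 16^d (mod 67) for the divisors d until we hit 1:
16^1 ≡ 16
16^2 ≡ 55
16^3 ≡ 9
16^6 ≡ 14
16^11 ≡ 29
16^22 ≡ 37
16^33 ≡ 1
So ord_67(16) = 33.

33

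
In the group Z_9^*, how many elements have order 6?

2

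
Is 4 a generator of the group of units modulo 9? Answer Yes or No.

No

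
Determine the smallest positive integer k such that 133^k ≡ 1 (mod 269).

Since 133 ∈ (Z/269Z)^×, its order divides φ(269) = 269 − 1 = 268 = 2^2 · 67.
Divisors of 268: 1, 2, 4, 67, 134, 268.
Test each divisor d:
133^1 ≡ 133
133^2 ≡ 204
133^4 ≡ 190
133^67 ≡ 268
133^134 ≡ 1
Hence ord(133) = 134.

134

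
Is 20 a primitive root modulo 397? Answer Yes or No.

φ(397) = 397 − 1 = 396 = 2^2 · 3^2 · 11.
Test 20^(396/q) mod 397 for each prime factor q of 396:
20^198 ≡ 396 (mod 397)  [q = 2: ≢ 1 ✓]
20^132 ≡ 362 (mod 397)  [q = 3: ≢ 1 ✓]
20^36 ≡ 99 (mod 397)  [q = 11: ≢ 1 ✓]
None equal 1, so ord_397(20) = 396: 20 is a primitive root.

Yes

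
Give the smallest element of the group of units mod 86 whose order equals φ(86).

3

φ(86) = φ(2)·φ(43) = 1·42 = 42 = 2 · 3 · 7.
Test candidates g = 2, 3, … against the prime factors q ∈ {2, 3, 7} of φ(86): g is a generator iff g^(42/q) ≢ 1 for every such q.
g = 2: gcd(2, 86) = 2 > 1, not a unit — skip.
g = 3: 3^21 ≡ 85; 3^14 ≡ 79; 3^6 ≡ 41 — none is 1, so 3 is a primitive root.
Hence the least primitive root of 86 is 3.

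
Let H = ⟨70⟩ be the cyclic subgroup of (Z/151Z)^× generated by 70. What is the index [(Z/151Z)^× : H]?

3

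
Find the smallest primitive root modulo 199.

φ(199) = 199 − 1 = 198 = 2 · 3^2 · 11.
g is a primitive root iff g^(198/q) ≢ 1 (mod 199) for each prime q ∈ {2, 3, 11}.
g = 2: 2^99 ≡ 1 — hits 1, so not a primitive root.
g = 3: 3^99 ≡ 198; 3^66 ≡ 106; 3^18 ≡ 125 — none is 1, so 3 is a primitive root.
The smallest primitive root modulo 199 is 3.

3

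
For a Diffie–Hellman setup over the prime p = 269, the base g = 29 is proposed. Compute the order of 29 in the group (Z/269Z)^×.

268

Since 29 ∈ (Z/269Z)^×, its order divides φ(269) = 269 − 1 = 268 = 2^2 · 67.
Divisors of 268: 1, 2, 4, 67, 134, 268.
Compute 29^d (mod 269) for the divisors d until we hit 1:
29^1 ≡ 29 (mod 269)
29^2 ≡ 34 (mod 269)
29^4 ≡ 80 (mod 269)
29^67 ≡ 82 (mod 269)
29^134 ≡ 268 (mod 269)
29^268 ≡ 1 (mod 269) ✓
The smallest such exponent is 268, so the order of 29 is 268.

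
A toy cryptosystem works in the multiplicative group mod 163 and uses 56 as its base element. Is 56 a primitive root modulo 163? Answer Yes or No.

No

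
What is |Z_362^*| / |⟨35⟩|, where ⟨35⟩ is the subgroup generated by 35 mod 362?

ord(35) | φ(362) = φ(2)·φ(181) = 1·180 = 180 = 2^2 · 3^2 · 5.
Divisors of 180: 1, 2, 3, 4, 5, 6, 9, 10, 12, 15, 18, 20, 30, 36, 45, 60, 90, 180.
Compute 35^d (mod 362) for the divisors d until we hit 1:
35^1 ≡ 35 (mod 362)
35^2 ≡ 139 (mod 362)
35^3 ≡ 159 (mod 362)
35^4 ≡ 135 (mod 362)
35^5 ≡ 19 (mod 362)
35^6 ≡ 303 (mod 362)
35^9 ≡ 31 (mod 362)
35^10 ≡ 361 (mod 362)
35^12 ≡ 223 (mod 362)
35^15 ≡ 343 (mod 362)
35^18 ≡ 237 (mod 362)
35^20 ≡ 1 (mod 362) ✓
So ord_362(35) = 20, hence |⟨35⟩| = 20.
The index is φ(362) / ord(35) = 180 / 20 = 9.

9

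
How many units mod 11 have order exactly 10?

4

φ(11) = 11 − 1 = 10 = 2 · 5.
(Z/11Z)^× is cyclic (|G| = 10); a cyclic group of order m has exactly φ(d) elements of each order d | m, and none otherwise.
10 = 2 · 5 divides 10, and φ(10) = 4.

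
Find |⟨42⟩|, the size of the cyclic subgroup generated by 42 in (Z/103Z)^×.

34

Since 42 ∈ (Z/103Z)^×, its order divides φ(103) = 103 − 1 = 102 = 2 · 3 · 17.
Divisors of 102: 1, 2, 3, 6, 17, 34, 51, 102.
Compute 42^d (mod 103) for the divisors d until we hit 1:
42^1 ≡ 42
42^2 ≡ 13
42^3 ≡ 31
42^6 ≡ 34
42^17 ≡ 102
42^34 ≡ 1
Therefore the multiplicative order of 42 modulo 103 is 34.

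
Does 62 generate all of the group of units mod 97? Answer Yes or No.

No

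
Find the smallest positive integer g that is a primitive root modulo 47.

5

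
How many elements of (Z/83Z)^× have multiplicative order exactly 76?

φ(83) = 83 − 1 = 82 = 2 · 41.
Since (Z/83Z)^× is cyclic of order 82, the number of elements of order d is φ(d) when d | 82 and 0 otherwise.
76 does not divide 82, so no element of (Z/83Z)^× has order 76.

0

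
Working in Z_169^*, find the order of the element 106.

By Lagrange's theorem, ord_169(106) divides φ(169) = φ(13^2) = 13·(13−1) = 156 = 2^2 · 3 · 13.
Divisors of 156: 1, 2, 3, 4, 6, 12, 13, 26, 39, 52, 78, 156.
Check 106^d mod 169 for each divisor in increasing order:
106^1 ≡ 106 (mod 169)
106^2 ≡ 82 (mod 169)
106^3 ≡ 73 (mod 169)
106^4 ≡ 133 (mod 169)
106^6 ≡ 90 (mod 169)
106^12 ≡ 157 (mod 169)
106^13 ≡ 80 (mod 169)
106^26 ≡ 147 (mod 169)
106^39 ≡ 99 (mod 169)
106^52 ≡ 146 (mod 169)
106^78 ≡ 168 (mod 169)
106^156 ≡ 1 (mod 169) ✓
Hence ord(106) = 156.

156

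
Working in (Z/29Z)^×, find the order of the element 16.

Since 16 ∈ (Z/29Z)^×, its order divides φ(29) = 29 − 1 = 28 = 2^2 · 7.
Divisors of 28: 1, 2, 4, 7, 14, 28.
Compute 16^d (mod 29) for the divisors d until we hit 1:
16^1 ≡ 16
16^2 ≡ 24
16^4 ≡ 25
16^7 ≡ 1
Therefore the multiplicative order of 16 modulo 29 is 7.

7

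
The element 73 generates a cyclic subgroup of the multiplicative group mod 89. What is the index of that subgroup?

4

The order of 73 must divide φ(89) = 89 − 1 = 88 = 2^3 · 11.
Divisors of 88: 1, 2, 4, 8, 11, 22, 44, 88.
Check 73^d mod 89 for each divisor in increasing order:
73^1 ≡ 73 (mod 89)
73^2 ≡ 78 (mod 89)
73^4 ≡ 32 (mod 89)
73^8 ≡ 45 (mod 89)
73^11 ≡ 88 (mod 89)
73^22 ≡ 1 (mod 89) ✓
Thus |⟨73⟩| = ord(73) = 22.
The index is φ(89) / ord(73) = 88 / 22 = 4.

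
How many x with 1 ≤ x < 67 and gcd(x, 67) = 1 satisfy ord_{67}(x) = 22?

10

φ(67) = 67 − 1 = 66 = 2 · 3 · 11.
Since (Z/67Z)^× is cyclic of order 66, the number of elements of order d is φ(d) when d | 66 and 0 otherwise.
22 = 2 · 11 divides 66, and φ(22) = 10.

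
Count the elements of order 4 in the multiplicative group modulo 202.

φ(202) = φ(2)·φ(101) = 1·100 = 100 = 2^2 · 5^2.
In a cyclic group of order 100, there are φ(d) elements of order d for each divisor d of 100, and zero for non-divisors.
4 = 2^2 divides 100, and φ(4) = 2.

2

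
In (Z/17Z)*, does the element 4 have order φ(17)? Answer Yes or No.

No

φ(17) = 17 − 1 = 16 = 2^4.
An element g generates (Z/17Z)^× iff g^(16/q) ≢ 1 (mod 17) for each prime q ∈ {2}.
4^8 ≡ 1 (mod 17)  [q = 2: ≡ 1 ✗]
The check at q = 2 fails, so 4 generates a proper subgroup.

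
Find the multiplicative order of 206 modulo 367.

By Lagrange's theorem, ord_367(206) divides φ(367) = 367 − 1 = 366 = 2 · 3 · 61.
Divisors of 366: 1, 2, 3, 6, 61, 122, 183, 366.
Check 206^d mod 367 for each divisor in increasing order:
206^1 ≡ 206 (mod 367)
206^2 ≡ 231 (mod 367)
206^3 ≡ 243 (mod 367)
206^6 ≡ 329 (mod 367)
206^61 ≡ 84 (mod 367)
206^122 ≡ 83 (mod 367)
206^183 ≡ 366 (mod 367)
206^366 ≡ 1 (mod 367) ✓
The smallest such exponent is 366, so the order of 206 is 366.

366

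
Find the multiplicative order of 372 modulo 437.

33

ord(372) | φ(437) = φ(19·23) = (19−1)·(23−1) = 18·22 = 396 = 2^2 · 3^2 · 11.
Divisors of 396: 1, 2, 3, 4, 6, 9, 11, 12, 18, 22, 33, 36, 44, 66, 99, 132, 198, 396.
Test each divisor d:
372^1 ≡ 372 (mod 437)
372^2 ≡ 292 (mod 437)
372^3 ≡ 248 (mod 437)
372^4 ≡ 49 (mod 437)
372^6 ≡ 324 (mod 437)
372^9 ≡ 381 (mod 437)
372^11 ≡ 254 (mod 437)
372^12 ≡ 96 (mod 437)
372^18 ≡ 77 (mod 437)
372^22 ≡ 277 (mod 437)
372^33 ≡ 1 (mod 437) ✓
Therefore the multiplicative order of 372 modulo 437 is 33.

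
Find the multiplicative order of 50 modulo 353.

176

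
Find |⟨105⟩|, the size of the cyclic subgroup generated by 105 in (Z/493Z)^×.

The order of 105 must divide φ(493) = φ(17·29) = (17−1)·(29−1) = 16·28 = 448 = 2^6 · 7.
Divisors of 448: 1, 2, 4, 7, 8, 14, 16, 28, 32, 56, 64, 112, 224, 448.
Compute 105^d (mod 493) for the divisors d until we hit 1:
105^1 ≡ 105 (mod 493)
105^2 ≡ 179 (mod 493)
105^4 ≡ 489 (mod 493)
105^7 ≡ 249 (mod 493)
105^8 ≡ 16 (mod 493)
105^14 ≡ 376 (mod 493)
105^16 ≡ 256 (mod 493)
105^28 ≡ 378 (mod 493)
105^32 ≡ 460 (mod 493)
105^56 ≡ 407 (mod 493)
105^64 ≡ 103 (mod 493)
105^112 ≡ 1 (mod 493) ✓
The smallest such exponent is 112, so the order of 105 is 112.

112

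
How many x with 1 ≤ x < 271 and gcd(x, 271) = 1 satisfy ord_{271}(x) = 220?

0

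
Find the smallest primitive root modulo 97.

5

φ(97) = 97 − 1 = 96 = 2^5 · 3.
g is a primitive root iff g^(96/q) ≢ 1 (mod 97) for each prime q ∈ {2, 3}.
g = 2: 2^48 ≡ 1 — hits 1, so not a primitive root.
g = 3: 3^48 ≡ 1 — hits 1, so not a primitive root.
g = 4: 4^48 ≡ 1 — hits 1, so not a primitive root.
g = 5: 5^48 ≡ 96; 5^32 ≡ 35 — none is 1, so 5 is a primitive root.
So 5 is the smallest generator of (Z/97Z)^×.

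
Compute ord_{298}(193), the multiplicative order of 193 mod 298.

4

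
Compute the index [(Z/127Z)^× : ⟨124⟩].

Since 124 ∈ (Z/127Z)^×, its order divides φ(127) = 127 − 1 = 126 = 2 · 3^2 · 7.
Divisors of 126: 1, 2, 3, 6, 7, 9, 14, 18, 21, 42, 63, 126.
Test each divisor d:
124^1 ≡ 124 (mod 127)
124^2 ≡ 9 (mod 127)
124^3 ≡ 100 (mod 127)
124^6 ≡ 94 (mod 127)
124^7 ≡ 99 (mod 127)
124^9 ≡ 2 (mod 127)
124^14 ≡ 22 (mod 127)
124^18 ≡ 4 (mod 127)
124^21 ≡ 19 (mod 127)
124^42 ≡ 107 (mod 127)
124^63 ≡ 1 (mod 127) ✓
The order of 124 is 63, so the subgroup it generates has 63 elements.
Index = |(Z/127Z)^×| / |⟨124⟩| = 126 / 63 = 2.

2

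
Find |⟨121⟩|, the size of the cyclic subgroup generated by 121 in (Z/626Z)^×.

Since 121 ∈ (Z/626Z)^×, its order divides φ(626) = φ(2)·φ(313) = 1·312 = 312 = 2^3 · 3 · 13.
Divisors of 312: 1, 2, 3, 4, 6, 8, 12, 13, 24, 26, 39, 52, 78, 104, 156, 312.
Check 121^d mod 626 for each divisor in increasing order:
121^1 ≡ 121
121^2 ≡ 243
121^3 ≡ 607
121^4 ≡ 205
121^6 ≡ 361
121^8 ≡ 83
121^12 ≡ 113
121^13 ≡ 527
121^24 ≡ 249
121^26 ≡ 411
121^39 ≡ 1
Hence ord(121) = 39.

39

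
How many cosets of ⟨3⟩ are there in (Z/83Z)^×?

2

ord(3) | φ(83) = 83 − 1 = 82 = 2 · 41.
Divisors of 82: 1, 2, 41, 82.
Test each divisor d:
3^1 ≡ 3 (mod 83)
3^2 ≡ 9 (mod 83)
3^41 ≡ 1 (mod 83) ✓
So ord_83(3) = 41, hence |⟨3⟩| = 41.
[(Z/83Z)^× : ⟨3⟩] = 82/41 = 2.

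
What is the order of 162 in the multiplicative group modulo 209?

90

By Lagrange's theorem, ord_209(162) divides φ(209) = φ(11·19) = (11−1)·(19−1) = 10·18 = 180 = 2^2 · 3^2 · 5.
Divisors of 180: 1, 2, 3, 4, 5, 6, 9, 10, 12, 15, 18, 20, 30, 36, 45, 60, 90, 180.
Test each divisor d:
162^1 ≡ 162 (mod 209)
162^2 ≡ 119 (mod 209)
162^3 ≡ 50 (mod 209)
162^4 ≡ 158 (mod 209)
162^5 ≡ 98 (mod 209)
162^6 ≡ 201 (mod 209)
162^9 ≡ 18 (mod 209)
162^10 ≡ 199 (mod 209)
162^12 ≡ 64 (mod 209)
162^15 ≡ 65 (mod 209)
162^18 ≡ 115 (mod 209)
162^20 ≡ 100 (mod 209)
162^30 ≡ 45 (mod 209)
162^36 ≡ 58 (mod 209)
162^45 ≡ 208 (mod 209)
162^60 ≡ 144 (mod 209)
162^90 ≡ 1 (mod 209) ✓
Therefore the multiplicative order of 162 modulo 209 is 90.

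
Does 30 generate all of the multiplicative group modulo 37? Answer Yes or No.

No

φ(37) = 37 − 1 = 36 = 2^2 · 3^2.
Test 30^(36/q) mod 37 for each prime factor q of 36:
30^18 ≡ 1 (mod 37)  [q = 2: ≡ 1 ✗]
30^12 ≡ 10 (mod 37)  [q = 3: ≢ 1 ✓]
30^18 ≡ 1 shows ord(30) | 18, strictly less than φ(37); not a primitive root.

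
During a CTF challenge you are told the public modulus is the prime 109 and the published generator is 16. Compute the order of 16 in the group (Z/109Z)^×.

9

Since 16 ∈ (Z/109Z)^×, its order divides φ(109) = 109 − 1 = 108 = 2^2 · 3^3.
Divisors of 108: 1, 2, 3, 4, 6, 9, 12, 18, 27, 36, 54, 108.
Compute 16^d (mod 109) for the divisors d until we hit 1:
16^1 ≡ 16 (mod 109)
16^2 ≡ 38 (mod 109)
16^3 ≡ 63 (mod 109)
16^4 ≡ 27 (mod 109)
16^6 ≡ 45 (mod 109)
16^9 ≡ 1 (mod 109) ✓
Hence ord(16) = 9.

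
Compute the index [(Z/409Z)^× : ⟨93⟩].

Since 93 ∈ (Z/409Z)^×, its order divides φ(409) = 409 − 1 = 408 = 2^3 · 3 · 17.
Divisors of 408: 1, 2, 3, 4, 6, 8, 12, 17, 24, 34, 51, 68, 102, 136, 204, 408.
Test each divisor d:
93^1 ≡ 93
93^2 ≡ 60
93^3 ≡ 263
93^4 ≡ 328
93^6 ≡ 48
93^8 ≡ 17
93^12 ≡ 259
93^17 ≡ 292
93^24 ≡ 5
93^34 ≡ 192
93^51 ≡ 31
93^68 ≡ 54
93^102 ≡ 143
93^136 ≡ 53
93^204 ≡ 408
93^408 ≡ 1
The order of 93 is 408, so the subgroup it generates has 408 elements.
Index = |(Z/409Z)^×| / |⟨93⟩| = 408 / 408 = 1.

1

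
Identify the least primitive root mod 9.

2

φ(9) = φ(3^2) = 3·(3−1) = 6 = 2 · 3.
g is a primitive root iff g^(6/q) ≢ 1 (mod 9) for each prime q ∈ {2, 3}.
g = 2: 2^3 ≡ 8; 2^2 ≡ 4 — none is 1, so 2 is a primitive root.
So 2 is the smallest generator of (Z/9Z)^×.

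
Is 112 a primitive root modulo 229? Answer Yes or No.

Yes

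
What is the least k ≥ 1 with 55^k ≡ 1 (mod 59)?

Since 55 ∈ (Z/59Z)^×, its order divides φ(59) = 59 − 1 = 58 = 2 · 29.
Divisors of 58: 1, 2, 29, 58.
Evaluate successive powers at the divisors of 58:
55^1 ≡ 55 (mod 59)
55^2 ≡ 16 (mod 59)
55^29 ≡ 58 (mod 59)
55^58 ≡ 1 (mod 59) ✓
Hence ord(55) = 58.

58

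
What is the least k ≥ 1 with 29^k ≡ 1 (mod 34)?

Since 29 ∈ (Z/34Z)^×, its order divides φ(34) = φ(2)·φ(17) = 1·16 = 16 = 2^4.
Divisors of 16: 1, 2, 4, 8, 16.
Test each divisor d:
29^1 ≡ 29
29^2 ≡ 25
29^4 ≡ 13
29^8 ≡ 33
29^16 ≡ 1
The smallest such exponent is 16, so the order of 29 is 16.

16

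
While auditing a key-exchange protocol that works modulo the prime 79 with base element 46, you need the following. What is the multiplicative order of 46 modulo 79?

13

Since 46 ∈ (Z/79Z)^×, its order divides φ(79) = 79 − 1 = 78 = 2 · 3 · 13.
Divisors of 78: 1, 2, 3, 6, 13, 26, 39, 78.
Compute 46^d (mod 79) for the divisors d until we hit 1:
46^1 ≡ 46
46^2 ≡ 62
46^3 ≡ 8
46^6 ≡ 64
46^13 ≡ 1
Therefore the multiplicative order of 46 modulo 79 is 13.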